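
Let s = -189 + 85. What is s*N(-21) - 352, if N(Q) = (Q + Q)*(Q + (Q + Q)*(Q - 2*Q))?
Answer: -3944656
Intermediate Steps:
s = -104
N(Q) = 2*Q*(Q - 2*Q²) (N(Q) = (2*Q)*(Q + (2*Q)*(-Q)) = (2*Q)*(Q - 2*Q²) = 2*Q*(Q - 2*Q²))
s*N(-21) - 352 = -104*(-21)²*(2 - 4*(-21)) - 352 = -45864*(2 + 84) - 352 = -45864*86 - 352 = -104*37926 - 352 = -3944304 - 352 = -3944656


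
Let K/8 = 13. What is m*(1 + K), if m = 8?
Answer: 840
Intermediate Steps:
K = 104 (K = 8*13 = 104)
m*(1 + K) = 8*(1 + 104) = 8*105 = 840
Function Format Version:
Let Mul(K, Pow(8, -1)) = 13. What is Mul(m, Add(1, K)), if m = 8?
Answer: 840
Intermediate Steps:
K = 104 (K = Mul(8, 13) = 104)
Mul(m, Add(1, K)) = Mul(8, Add(1, 104)) = Mul(8, 105) = 840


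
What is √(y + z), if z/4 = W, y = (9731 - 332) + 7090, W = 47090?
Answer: 27*√281 ≈ 452.60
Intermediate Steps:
y = 16489 (y = 9399 + 7090 = 16489)
z = 188360 (z = 4*47090 = 188360)
√(y + z) = √(16489 + 188360) = √204849 = 27*√281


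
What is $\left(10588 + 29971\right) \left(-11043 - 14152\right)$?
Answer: $-1021884005$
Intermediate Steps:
$\left(10588 + 29971\right) \left(-11043 - 14152\right) = 40559 \left(-11043 - 14152\right) = 40559 \left(-25195\right) = -1021884005$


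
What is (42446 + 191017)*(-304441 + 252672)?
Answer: -12086146047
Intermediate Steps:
(42446 + 191017)*(-304441 + 252672) = 233463*(-51769) = -12086146047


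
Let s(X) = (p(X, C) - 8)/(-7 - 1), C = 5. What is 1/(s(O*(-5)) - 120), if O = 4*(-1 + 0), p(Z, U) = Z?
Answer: -2/243 ≈ -0.0082304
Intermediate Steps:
O = -4 (O = 4*(-1) = -4)
s(X) = 1 - X/8 (s(X) = (X - 8)/(-7 - 1) = (-8 + X)/(-8) = (-8 + X)*(-⅛) = 1 - X/8)
1/(s(O*(-5)) - 120) = 1/((1 - (-1)*(-5)/2) - 120) = 1/((1 - ⅛*20) - 120) = 1/((1 - 5/2) - 120) = 1/(-3/2 - 120) = 1/(-243/2) = -2/243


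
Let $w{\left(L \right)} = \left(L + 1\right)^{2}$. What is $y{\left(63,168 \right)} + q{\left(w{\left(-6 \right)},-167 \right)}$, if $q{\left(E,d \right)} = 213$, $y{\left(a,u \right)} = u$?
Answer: $381$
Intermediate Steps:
$w{\left(L \right)} = \left(1 + L\right)^{2}$
$y{\left(63,168 \right)} + q{\left(w{\left(-6 \right)},-167 \right)} = 168 + 213 = 381$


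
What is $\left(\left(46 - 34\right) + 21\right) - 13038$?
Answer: $-13005$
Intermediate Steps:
$\left(\left(46 - 34\right) + 21\right) - 13038 = \left(12 + 21\right) - 13038 = 33 - 13038 = -13005$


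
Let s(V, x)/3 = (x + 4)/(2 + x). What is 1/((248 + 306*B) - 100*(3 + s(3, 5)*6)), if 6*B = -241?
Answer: -7/102601 ≈ -6.8225e-5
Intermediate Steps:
B = -241/6 (B = (⅙)*(-241) = -241/6 ≈ -40.167)
s(V, x) = 3*(4 + x)/(2 + x) (s(V, x) = 3*((x + 4)/(2 + x)) = 3*((4 + x)/(2 + x)) = 3*(4 + x)/(2 + x))
1/((248 + 306*B) - 100*(3 + s(3, 5)*6)) = 1/((248 + 306*(-241/6)) - 100*(3 + (3*(4 + 5)/(2 + 5))*6)) = 1/((248 - 12291) - 100*(3 + (3*9/7)*6)) = 1/(-12043 - 100*(3 + (3*(⅐)*9)*6)) = 1/(-12043 - 100*(3 + (27/7)*6)) = 1/(-12043 - 100*(3 + 162/7)) = 1/(-12043 - 100*183/7) = 1/(-12043 - 18300/7) = 1/(-102601/7) = -7/102601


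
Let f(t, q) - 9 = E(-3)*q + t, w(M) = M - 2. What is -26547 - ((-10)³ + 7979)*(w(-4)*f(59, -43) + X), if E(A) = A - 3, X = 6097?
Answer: -28926586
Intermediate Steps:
w(M) = -2 + M
E(A) = -3 + A
f(t, q) = 9 + t - 6*q (f(t, q) = 9 + ((-3 - 3)*q + t) = 9 + (-6*q + t) = 9 + (t - 6*q) = 9 + t - 6*q)
-26547 - ((-10)³ + 7979)*(w(-4)*f(59, -43) + X) = -26547 - ((-10)³ + 7979)*((-2 - 4)*(9 + 59 - 6*(-43)) + 6097) = -26547 - (-1000 + 7979)*(-6*(9 + 59 + 258) + 6097) = -26547 - 6979*(-6*326 + 6097) = -26547 - 6979*(-1956 + 6097) = -26547 - 6979*4141 = -26547 - 1*28900039 = -26547 - 28900039 = -28926586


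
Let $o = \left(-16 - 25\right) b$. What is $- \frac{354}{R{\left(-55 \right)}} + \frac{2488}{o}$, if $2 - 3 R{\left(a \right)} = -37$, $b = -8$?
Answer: $- \frac{10471}{533} \approx -19.645$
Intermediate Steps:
$R{\left(a \right)} = 13$ ($R{\left(a \right)} = \frac{2}{3} - - \frac{37}{3} = \frac{2}{3} + \frac{37}{3} = 13$)
$o = 328$ ($o = \left(-16 - 25\right) \left(-8\right) = \left(-41\right) \left(-8\right) = 328$)
$- \frac{354}{R{\left(-55 \right)}} + \frac{2488}{o} = - \frac{354}{13} + \frac{2488}{328} = \left(-354\right) \frac{1}{13} + 2488 \cdot \frac{1}{328} = - \frac{354}{13} + \frac{311}{41} = - \frac{10471}{533}$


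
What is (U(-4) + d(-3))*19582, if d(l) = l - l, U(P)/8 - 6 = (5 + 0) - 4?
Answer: 1096592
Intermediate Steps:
U(P) = 56 (U(P) = 48 + 8*((5 + 0) - 4) = 48 + 8*(5 - 4) = 48 + 8*1 = 48 + 8 = 56)
d(l) = 0
(U(-4) + d(-3))*19582 = (56 + 0)*19582 = 56*19582 = 1096592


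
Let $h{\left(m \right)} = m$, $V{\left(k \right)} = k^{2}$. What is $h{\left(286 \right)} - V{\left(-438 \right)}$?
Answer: $-191558$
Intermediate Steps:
$h{\left(286 \right)} - V{\left(-438 \right)} = 286 - \left(-438\right)^{2} = 286 - 191844 = -191558$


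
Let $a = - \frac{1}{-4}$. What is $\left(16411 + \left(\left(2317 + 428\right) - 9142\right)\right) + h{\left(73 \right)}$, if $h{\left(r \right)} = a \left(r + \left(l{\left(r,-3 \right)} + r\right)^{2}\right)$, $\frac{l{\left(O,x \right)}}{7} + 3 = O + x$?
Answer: $\frac{333893}{4} \approx 83473.0$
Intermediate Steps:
$a = \frac{1}{4}$ ($a = \left(-1\right) \left(- \frac{1}{4}\right) = \frac{1}{4} \approx 0.25$)
$l{\left(O,x \right)} = -21 + 7 O + 7 x$ ($l{\left(O,x \right)} = -21 + 7 \left(O + x\right) = -21 + \left(7 O + 7 x\right) = -21 + 7 O + 7 x$)
$h{\left(r \right)} = \frac{r}{4} + \frac{\left(-42 + 8 r\right)^{2}}{4}$ ($h{\left(r \right)} = \frac{r + \left(\left(-21 + 7 r + 7 \left(-3\right)\right) + r\right)^{2}}{4} = \frac{r + \left(\left(-21 + 7 r - 21\right) + r\right)^{2}}{4} = \frac{r + \left(\left(-42 + 7 r\right) + r\right)^{2}}{4} = \frac{r + \left(-42 + 8 r\right)^{2}}{4} = \frac{r}{4} + \frac{\left(-42 + 8 r\right)^{2}}{4}$)
$\left(16411 + \left(\left(2317 + 428\right) - 9142\right)\right) + h{\left(73 \right)} = \left(16411 + \left(\left(2317 + 428\right) - 9142\right)\right) + \left(\left(-21 + 4 \cdot 73\right)^{2} + \frac{1}{4} \cdot 73\right) = \left(16411 + \left(2745 - 9142\right)\right) + \left(\left(-21 + 292\right)^{2} + \frac{73}{4}\right) = \left(16411 - 6397\right) + \left(271^{2} + \frac{73}{4}\right) = 10014 + \left(73441 + \frac{73}{4}\right) = 10014 + \frac{293837}{4} = \frac{333893}{4}$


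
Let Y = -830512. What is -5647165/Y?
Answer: 5647165/830512 ≈ 6.7996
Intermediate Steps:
-5647165/Y = -5647165/(-830512) = -5647165*(-1/830512) = 5647165/830512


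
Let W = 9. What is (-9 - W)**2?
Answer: 324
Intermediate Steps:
(-9 - W)**2 = (-9 - 1*9)**2 = (-9 - 9)**2 = (-18)**2 = 324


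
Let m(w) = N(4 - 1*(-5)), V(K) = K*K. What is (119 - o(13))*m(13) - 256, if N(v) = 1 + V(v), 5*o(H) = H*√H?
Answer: 9502 - 1066*√13/5 ≈ 8733.3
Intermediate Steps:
o(H) = H^(3/2)/5 (o(H) = (H*√H)/5 = H^(3/2)/5)
V(K) = K²
N(v) = 1 + v²
m(w) = 82 (m(w) = 1 + (4 - 1*(-5))² = 1 + (4 + 5)² = 1 + 9² = 1 + 81 = 82)
(119 - o(13))*m(13) - 256 = (119 - 13^(3/2)/5)*82 - 256 = (119 - 13*√13/5)*82 - 256 = (9758 - 1066*√13/5) - 256 = 9502 - 1066*√13/5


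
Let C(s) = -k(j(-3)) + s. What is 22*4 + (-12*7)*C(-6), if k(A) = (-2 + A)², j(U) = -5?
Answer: 4708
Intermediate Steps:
C(s) = -49 + s (C(s) = -(-2 - 5)² + s = -1*(-7)² + s = -1*49 + s = -49 + s)
22*4 + (-12*7)*C(-6) = 22*4 + (-12*7)*(-49 - 6) = 88 - 84*(-55) = 88 + 4620 = 4708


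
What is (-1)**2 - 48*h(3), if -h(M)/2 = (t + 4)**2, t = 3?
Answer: 4705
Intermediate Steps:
h(M) = -98 (h(M) = -2*(3 + 4)**2 = -2*7**2 = -2*49 = -98)
(-1)**2 - 48*h(3) = (-1)**2 - 48*(-98) = 1 + 4704 = 4705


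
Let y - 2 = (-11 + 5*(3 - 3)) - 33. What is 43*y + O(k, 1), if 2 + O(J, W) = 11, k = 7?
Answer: -1797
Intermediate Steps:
O(J, W) = 9 (O(J, W) = -2 + 11 = 9)
y = -42 (y = 2 + ((-11 + 5*(3 - 3)) - 33) = 2 + ((-11 + 5*0) - 33) = 2 + ((-11 + 0) - 33) = 2 + (-11 - 33) = 2 - 44 = -42)
43*y + O(k, 1) = 43*(-42) + 9 = -1806 + 9 = -1797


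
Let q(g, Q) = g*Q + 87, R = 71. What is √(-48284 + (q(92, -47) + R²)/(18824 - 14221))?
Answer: 4*I*√63938675759/4603 ≈ 219.74*I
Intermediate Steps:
q(g, Q) = 87 + Q*g (q(g, Q) = Q*g + 87 = 87 + Q*g)
√(-48284 + (q(92, -47) + R²)/(18824 - 14221)) = √(-48284 + ((87 - 47*92) + 71²)/(18824 - 14221)) = √(-48284 + ((87 - 4324) + 5041)/4603) = √(-48284 + (-4237 + 5041)*(1/4603)) = √(-48284 + 804*(1/4603)) = √(-48284 + 804/4603) = √(-222250448/4603) = 4*I*√63938675759/4603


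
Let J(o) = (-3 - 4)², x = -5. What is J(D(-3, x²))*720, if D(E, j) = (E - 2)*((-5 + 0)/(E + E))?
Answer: 35280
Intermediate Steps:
D(E, j) = -5*(-2 + E)/(2*E) (D(E, j) = (-2 + E)*(-5*1/(2*E)) = (-2 + E)*(-5/(2*E)) = -5*(-2 + E)/(2*E))
J(o) = 49 (J(o) = (-7)² = 49)
J(D(-3, x²))*720 = 49*720 = 35280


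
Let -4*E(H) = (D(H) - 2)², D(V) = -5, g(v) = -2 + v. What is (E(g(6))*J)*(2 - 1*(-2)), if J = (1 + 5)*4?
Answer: -1176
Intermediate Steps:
E(H) = -49/4 (E(H) = -(-5 - 2)²/4 = -¼*(-7)² = -¼*49 = -49/4)
J = 24 (J = 6*4 = 24)
(E(g(6))*J)*(2 - 1*(-2)) = (-49/4*24)*(2 - 1*(-2)) = -294*(2 + 2) = -294*4 = -1176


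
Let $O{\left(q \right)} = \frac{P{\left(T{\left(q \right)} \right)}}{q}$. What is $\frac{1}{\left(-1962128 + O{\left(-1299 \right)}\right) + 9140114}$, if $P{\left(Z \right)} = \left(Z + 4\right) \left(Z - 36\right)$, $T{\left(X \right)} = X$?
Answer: $\frac{433}{3107491663} \approx 1.3934 \cdot 10^{-7}$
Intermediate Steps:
$P{\left(Z \right)} = \left(-36 + Z\right) \left(4 + Z\right)$ ($P{\left(Z \right)} = \left(4 + Z\right) \left(Z - 36\right) = \left(4 + Z\right) \left(-36 + Z\right) = \left(-36 + Z\right) \left(4 + Z\right)$)
$O{\left(q \right)} = \frac{-144 + q^{2} - 32 q}{q}$
$\frac{1}{\left(-1962128 + O{\left(-1299 \right)}\right) + 9140114} = \frac{1}{\left(-1962128 - \left(1331 - \frac{48}{433}\right)\right) + 9140114} = \frac{1}{\left(-1962128 - \frac{576275}{433}\right) + 9140114} = \frac{1}{- \frac{850177699}{433} + 9140114} = \frac{1}{\frac{3107491663}{433}} = \frac{433}{3107491663}$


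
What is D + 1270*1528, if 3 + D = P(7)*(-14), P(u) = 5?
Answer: 1940487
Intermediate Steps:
D = -73 (D = -3 + 5*(-14) = -3 - 70 = -73)
D + 1270*1528 = -73 + 1270*1528 = -73 + 1940560 = 1940487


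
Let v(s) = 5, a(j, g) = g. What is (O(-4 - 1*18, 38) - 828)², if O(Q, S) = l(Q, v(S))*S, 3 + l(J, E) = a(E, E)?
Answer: 565504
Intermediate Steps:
l(J, E) = -3 + E
O(Q, S) = 2*S (O(Q, S) = (-3 + 5)*S = 2*S)
(O(-4 - 1*18, 38) - 828)² = (2*38 - 828)² = (76 - 828)² = (-752)² = 565504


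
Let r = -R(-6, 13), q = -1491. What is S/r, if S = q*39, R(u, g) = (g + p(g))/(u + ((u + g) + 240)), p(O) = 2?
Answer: 4671303/5 ≈ 9.3426e+5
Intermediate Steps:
R(u, g) = (2 + g)/(240 + g + 2*u) (R(u, g) = (g + 2)/(u + ((u + g) + 240)) = (2 + g)/(u + ((g + u) + 240)) = (2 + g)/(u + (240 + g + u)) = (2 + g)/(240 + g + 2*u))
r = -15/241 (r = -(2 + 13)/(240 + 13 + 2*(-6)) = -15/(240 + 13 - 12) = -15/241 ≈ -0.062241)
S = -58149 (S = -1491*39 = -58149)
S/r = -58149/(-15/241) = -58149*(-241/15) = 4671303/5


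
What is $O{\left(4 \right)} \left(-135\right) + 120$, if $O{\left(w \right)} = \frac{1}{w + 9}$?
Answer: $\frac{1425}{13} \approx 109.62$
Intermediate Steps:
$O{\left(w \right)} = \frac{1}{9 + w}$
$O{\left(4 \right)} \left(-135\right) + 120 = \frac{1}{9 + 4} \left(-135\right) + 120 = \frac{1}{13} \left(-135\right) + 120 = - \frac{135}{13} + 120 = \frac{1425}{13}$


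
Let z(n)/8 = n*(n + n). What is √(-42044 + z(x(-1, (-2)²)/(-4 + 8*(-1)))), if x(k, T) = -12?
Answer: 2*I*√10507 ≈ 205.01*I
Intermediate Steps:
z(n) = 16*n² (z(n) = 8*(n*(n + n)) = 8*(n*(2*n)) = 8*(2*n²) = 16*n²)
√(-42044 + z(x(-1, (-2)²)/(-4 + 8*(-1)))) = √(-42044 + 16*(-12/(-4 + 8*(-1)))²) = √(-42044 + 16*(-12/(-4 - 8))²) = √(-42044 + 16*(-12/(-12))²) = √(-42044 + 16*(-12*(-1/12))²) = √(-42044 + 16*1²) = √(-42044 + 16*1) = √(-42044 + 16) = √(-42028) = 2*I*√10507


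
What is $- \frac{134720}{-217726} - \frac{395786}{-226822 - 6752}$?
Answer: $\frac{29409997979}{12713783181} \approx 2.3132$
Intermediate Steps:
$- \frac{134720}{-217726} - \frac{395786}{-226822 - 6752} = \left(-134720\right) \left(- \frac{1}{217726}\right) - \frac{395786}{-233574} = \frac{67360}{108863} - - \frac{197893}{116787} = \frac{67360}{108863} + \frac{197893}{116787} = \frac{29409997979}{12713783181}$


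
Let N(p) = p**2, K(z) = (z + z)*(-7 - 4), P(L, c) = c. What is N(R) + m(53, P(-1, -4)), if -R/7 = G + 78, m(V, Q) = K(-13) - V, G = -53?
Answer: 30858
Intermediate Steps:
K(z) = -22*z (K(z) = (2*z)*(-11) = -22*z)
m(V, Q) = 286 - V (m(V, Q) = -22*(-13) - V = 286 - V)
R = -175 (R = -7*(-53 + 78) = -7*25 = -175)
N(R) + m(53, P(-1, -4)) = (-175)**2 + (286 - 1*53) = 30625 + (286 - 53) = 30625 + 233 = 30858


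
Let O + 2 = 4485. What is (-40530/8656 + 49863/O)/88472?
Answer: 124959069/1716571256128 ≈ 7.2796e-5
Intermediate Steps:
O = 4483 (O = -2 + 4485 = 4483)
(-40530/8656 + 49863/O)/88472 = (-40530/8656 + 49863/4483)/88472 = (-40530*1/8656 + 49863*(1/4483))*(1/88472) = (-20265/4328 + 49863/4483)*(1/88472) = (124959069/19402424)*(1/88472) = 124959069/1716571256128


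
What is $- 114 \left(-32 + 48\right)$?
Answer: $-1824$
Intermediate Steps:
$- 114 \left(-32 + 48\right) = \left(-114\right) 16 = -1824$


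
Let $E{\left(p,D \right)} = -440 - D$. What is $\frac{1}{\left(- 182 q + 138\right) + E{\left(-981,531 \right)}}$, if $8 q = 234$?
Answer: $- \frac{2}{12313} \approx -0.00016243$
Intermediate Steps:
$q = \frac{117}{4}$ ($q = \frac{1}{8} \cdot 234 = \frac{117}{4} \approx 29.25$)
$\frac{1}{\left(- 182 q + 138\right) + E{\left(-981,531 \right)}} = \frac{1}{\left(\left(-182\right) \frac{117}{4} + 138\right) - 971} = \frac{1}{\left(- \frac{10647}{2} + 138\right) - 971} = \frac{1}{- \frac{10371}{2} - 971} = \frac{1}{- \frac{12313}{2}} = - \frac{2}{12313}$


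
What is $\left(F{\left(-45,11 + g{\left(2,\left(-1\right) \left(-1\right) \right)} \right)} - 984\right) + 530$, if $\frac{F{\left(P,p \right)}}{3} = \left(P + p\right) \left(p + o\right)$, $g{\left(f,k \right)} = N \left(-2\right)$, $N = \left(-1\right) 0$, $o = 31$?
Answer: $-4738$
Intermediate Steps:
$N = 0$
$g{\left(f,k \right)} = 0$ ($g{\left(f,k \right)} = 0 \left(-2\right) = 0$)
$F{\left(P,p \right)} = 3 \left(31 + p\right) \left(P + p\right)$ ($F{\left(P,p \right)} = 3 \left(P + p\right) \left(p + 31\right) = 3 \left(P + p\right) \left(31 + p\right) = 3 \left(31 + p\right) \left(P + p\right)$)
$\left(F{\left(-45,11 + g{\left(2,\left(-1\right) \left(-1\right) \right)} \right)} - 984\right) + 530 = \left(\left(3 \left(11 + 0\right)^{2} + 93 \left(-45\right) + 93 \left(11 + 0\right) + 3 \left(-45\right) \left(11 + 0\right)\right) - 984\right) + 530 = \left(\left(3 \cdot 11^{2} - 4185 + 93 \cdot 11 + 3 \left(-45\right) 11\right) - 984\right) + 530 = \left(\left(3 \cdot 121 - 4185 + 1023 - 1485\right) - 984\right) + 530 = \left(\left(363 - 4185 + 1023 - 1485\right) - 984\right) + 530 = \left(-4284 - 984\right) + 530 = -5268 + 530 = -4738$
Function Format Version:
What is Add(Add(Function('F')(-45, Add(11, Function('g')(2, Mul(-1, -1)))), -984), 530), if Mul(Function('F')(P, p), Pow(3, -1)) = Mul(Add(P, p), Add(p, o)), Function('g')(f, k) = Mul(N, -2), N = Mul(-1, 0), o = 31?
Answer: -4738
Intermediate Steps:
N = 0
Function('g')(f, k) = 0 (Function('g')(f, k) = Mul(0, -2) = 0)
Function('F')(P, p) = Mul(3, Add(31, p), Add(P, p)) (Function('F')(P, p) = Mul(3, Mul(Add(P, p), Add(p, 31))) = Mul(3, Mul(Add(P, p), Add(31, p))) = Mul(3, Mul(Add(31, p), Add(P, p))) = Mul(3, Add(31, p), Add(P, p)))
Add(Add(Function('F')(-45, Add(11, Function('g')(2, Mul(-1, -1)))), -984), 530) = Add(Add(Add(Mul(3, Pow(Add(11, 0), 2)), Mul(93, -45), Mul(93, Add(11, 0)), Mul(3, -45, Add(11, 0))), -984), 530) = Add(Add(Add(Mul(3, Pow(11, 2)), -4185, Mul(93, 11), Mul(3, -45, 11)), -984), 530) = Add(Add(Add(Mul(3, 121), -4185, 1023, -1485), -984), 530) = Add(Add(Add(363, -4185, 1023, -1485), -984), 530) = Add(Add(-4284, -984), 530) = Add(-5268, 530) = -4738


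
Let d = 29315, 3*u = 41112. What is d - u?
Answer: 15611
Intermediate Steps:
u = 13704 (u = (⅓)*41112 = 13704)
d - u = 29315 - 1*13704 = 29315 - 13704 = 15611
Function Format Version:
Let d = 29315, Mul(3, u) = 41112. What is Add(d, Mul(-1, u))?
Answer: 15611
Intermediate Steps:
u = 13704 (u = Mul(Rational(1, 3), 41112) = 13704)
Add(d, Mul(-1, u)) = Add(29315, Mul(-1, 13704)) = Add(29315, -13704) = 15611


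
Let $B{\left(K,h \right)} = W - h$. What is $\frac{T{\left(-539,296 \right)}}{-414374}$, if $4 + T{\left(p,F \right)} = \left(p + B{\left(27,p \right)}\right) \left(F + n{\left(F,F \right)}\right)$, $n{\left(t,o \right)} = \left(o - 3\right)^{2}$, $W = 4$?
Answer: $- \frac{172288}{207187} \approx -0.83156$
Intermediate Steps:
$B{\left(K,h \right)} = 4 - h$
$n{\left(t,o \right)} = \left(-3 + o\right)^{2}$
$T{\left(p,F \right)} = -4 + 4 F + 4 \left(-3 + F\right)^{2}$ ($T{\left(p,F \right)} = -4 + \left(p - \left(-4 + p\right)\right) \left(F + \left(-3 + F\right)^{2}\right) = -4 + 4 \left(F + \left(-3 + F\right)^{2}\right) = -4 + \left(4 F + 4 \left(-3 + F\right)^{2}\right) = -4 + 4 F + 4 \left(-3 + F\right)^{2}$)
$\frac{T{\left(-539,296 \right)}}{-414374} = \frac{32 - 5920 + 4 \cdot 296^{2}}{-414374} = \left(32 - 5920 + 4 \cdot 87616\right) \left(- \frac{1}{414374}\right) = \left(32 - 5920 + 350464\right) \left(- \frac{1}{414374}\right) = 344576 \left(- \frac{1}{414374}\right) = - \frac{172288}{207187}$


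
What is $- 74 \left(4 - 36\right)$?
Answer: $2368$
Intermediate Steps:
$- 74 \left(4 - 36\right) = \left(-74\right) \left(-32\right) = 2368$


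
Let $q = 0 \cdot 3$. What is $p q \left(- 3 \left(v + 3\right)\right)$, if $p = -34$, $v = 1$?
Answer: $0$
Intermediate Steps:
$q = 0$
$p q \left(- 3 \left(v + 3\right)\right) = \left(-34\right) 0 \left(- 3 \left(1 + 3\right)\right) = 0 \left(\left(-3\right) 4\right) = 0 \left(-12\right) = 0$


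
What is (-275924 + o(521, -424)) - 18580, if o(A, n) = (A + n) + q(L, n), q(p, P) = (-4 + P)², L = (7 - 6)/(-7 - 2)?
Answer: -111223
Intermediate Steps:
L = -⅑ (L = 1/(-9) = 1*(-⅑) = -⅑ ≈ -0.11111)
o(A, n) = A + n + (-4 + n)² (o(A, n) = (A + n) + (-4 + n)² = A + n + (-4 + n)²)
(-275924 + o(521, -424)) - 18580 = (-275924 + (521 - 424 + (-4 - 424)²)) - 18580 = (-275924 + (521 - 424 + (-428)²)) - 18580 = (-275924 + (521 - 424 + 183184)) - 18580 = (-275924 + 183281) - 18580 = -92643 - 18580 = -111223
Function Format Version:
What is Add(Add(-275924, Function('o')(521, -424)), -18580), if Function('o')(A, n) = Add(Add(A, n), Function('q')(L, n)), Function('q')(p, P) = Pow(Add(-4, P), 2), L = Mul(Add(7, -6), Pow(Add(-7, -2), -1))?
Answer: -111223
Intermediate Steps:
L = Rational(-1, 9) (L = Mul(1, Pow(-9, -1)) = Mul(1, Rational(-1, 9)) = Rational(-1, 9) ≈ -0.11111)
Function('o')(A, n) = Add(A, n, Pow(Add(-4, n), 2)) (Function('o')(A, n) = Add(Add(A, n), Pow(Add(-4, n), 2)) = Add(A, n, Pow(Add(-4, n), 2)))
Add(Add(-275924, Function('o')(521, -424)), -18580) = Add(Add(-275924, Add(521, -424, Pow(Add(-4, -424), 2))), -18580) = Add(Add(-275924, Add(521, -424, Pow(-428, 2))), -18580) = Add(Add(-275924, Add(521, -424, 183184)), -18580) = Add(Add(-275924, 183281), -18580) = Add(-92643, -18580) = -111223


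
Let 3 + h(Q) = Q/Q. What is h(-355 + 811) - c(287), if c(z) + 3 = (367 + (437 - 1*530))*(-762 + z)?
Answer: 130151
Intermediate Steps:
c(z) = -208791 + 274*z (c(z) = -3 + (367 + (437 - 1*530))*(-762 + z) = -3 + (367 + (437 - 530))*(-762 + z) = -3 + (367 - 93)*(-762 + z) = -3 + 274*(-762 + z) = -3 + (-208788 + 274*z) = -208791 + 274*z)
h(Q) = -2 (h(Q) = -3 + Q/Q = -3 + 1 = -2)
h(-355 + 811) - c(287) = -2 - (-208791 + 274*287) = -2 - (-208791 + 78638) = -2 - 1*(-130153) = -2 + 130153 = 130151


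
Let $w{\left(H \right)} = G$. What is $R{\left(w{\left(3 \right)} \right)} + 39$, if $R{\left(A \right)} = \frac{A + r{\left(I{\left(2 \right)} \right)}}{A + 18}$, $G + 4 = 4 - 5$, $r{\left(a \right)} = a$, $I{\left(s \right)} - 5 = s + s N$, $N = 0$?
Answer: $\frac{509}{13} \approx 39.154$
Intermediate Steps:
$I{\left(s \right)} = 5 + s$ ($I{\left(s \right)} = 5 + \left(s + s 0\right) = 5 + \left(s + 0\right) = 5 + s$)
$G = -5$ ($G = -4 + \left(4 - 5\right) = -4 - 1 = -5$)
$w{\left(H \right)} = -5$
$R{\left(A \right)} = \frac{7 + A}{18 + A}$ ($R{\left(A \right)} = \frac{A + \left(5 + 2\right)}{A + 18} = \frac{A + 7}{18 + A} = \frac{7 + A}{18 + A}$)
$R{\left(w{\left(3 \right)} \right)} + 39 = \frac{7 - 5}{18 - 5} + 39 = \frac{1}{13} \cdot 2 + 39 = \frac{2}{13} + 39 = \frac{509}{13}$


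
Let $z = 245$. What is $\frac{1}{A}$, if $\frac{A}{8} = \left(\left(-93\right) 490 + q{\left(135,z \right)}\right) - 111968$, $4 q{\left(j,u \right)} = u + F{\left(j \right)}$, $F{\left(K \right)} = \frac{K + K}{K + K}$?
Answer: $- \frac{1}{1259812} \approx -7.9377 \cdot 10^{-7}$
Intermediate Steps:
$F{\left(K \right)} = 1$ ($F{\left(K \right)} = \frac{2 K}{2 K} = 2 K \frac{1}{2 K} = 1$)
$q{\left(j,u \right)} = \frac{1}{4} + \frac{u}{4}$ ($q{\left(j,u \right)} = \frac{u + 1}{4} = \frac{1 + u}{4} = \frac{1}{4} + \frac{u}{4}$)
$A = -1259812$ ($A = 8 \left(\left(\left(-93\right) 490 + \left(\frac{1}{4} + \frac{1}{4} \cdot 245\right)\right) - 111968\right) = 8 \left(\left(-45570 + \left(\frac{1}{4} + \frac{245}{4}\right)\right) - 111968\right) = 8 \left(\left(-45570 + \frac{123}{2}\right) - 111968\right) = 8 \left(- \frac{91017}{2} - 111968\right) = 8 \left(- \frac{314953}{2}\right) = -1259812$)
$\frac{1}{A} = \frac{1}{-1259812} = - \frac{1}{1259812}$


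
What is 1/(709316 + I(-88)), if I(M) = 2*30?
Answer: 1/709376 ≈ 1.4097e-6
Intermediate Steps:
I(M) = 60
1/(709316 + I(-88)) = 1/(709316 + 60) = 1/709376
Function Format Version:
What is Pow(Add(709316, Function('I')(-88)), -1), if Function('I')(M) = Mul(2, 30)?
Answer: Rational(1, 709376) ≈ 1.4097e-6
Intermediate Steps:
Function('I')(M) = 60
Pow(Add(709316, Function('I')(-88)), -1) = Pow(Add(709316, 60), -1) = Pow(709376, -1) = Rational(1, 709376)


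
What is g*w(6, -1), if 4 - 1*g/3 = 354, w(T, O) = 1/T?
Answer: -175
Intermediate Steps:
g = -1050 (g = 12 - 3*354 = 12 - 1062 = -1050)
g*w(6, -1) = -1050/6 = -1050*⅙ = -175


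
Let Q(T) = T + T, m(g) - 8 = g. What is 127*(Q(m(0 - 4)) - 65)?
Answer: -7239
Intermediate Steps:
m(g) = 8 + g
Q(T) = 2*T
127*(Q(m(0 - 4)) - 65) = 127*(2*(8 + (0 - 4)) - 65) = 127*(2*(8 - 4) - 65) = 127*(2*4 - 65) = 127*(8 - 65) = 127*(-57) = -7239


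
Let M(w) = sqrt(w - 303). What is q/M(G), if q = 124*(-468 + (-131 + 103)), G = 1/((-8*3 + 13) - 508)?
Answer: 30752*I*sqrt(81616902)/78629 ≈ 3533.3*I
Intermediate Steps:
G = -1/519 (G = 1/((-24 + 13) - 508) = 1/(-11 - 508) = 1/(-519) = -1/519 ≈ -0.0019268)
M(w) = sqrt(-303 + w)
q = -61504 (q = 124*(-468 - 28) = 124*(-496) = -61504)
q/M(G) = -61504/sqrt(-303 - 1/519) = -61504*(-I*sqrt(81616902)/157258) = -(-30752)*I*sqrt(81616902)/78629 = 30752*I*sqrt(81616902)/78629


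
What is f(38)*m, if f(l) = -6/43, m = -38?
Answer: 228/43 ≈ 5.3023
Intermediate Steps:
f(l) = -6/43 (f(l) = -6*1/43 = -6/43)
f(38)*m = -6/43*(-38) = 228/43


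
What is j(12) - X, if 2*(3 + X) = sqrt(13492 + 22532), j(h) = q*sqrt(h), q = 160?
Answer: 3 - sqrt(9006) + 320*sqrt(3) ≈ 462.36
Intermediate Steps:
j(h) = 160*sqrt(h)
X = -3 + sqrt(9006) (X = -3 + sqrt(13492 + 22532)/2 = -3 + sqrt(36024)/2 = -3 + (2*sqrt(9006))/2 = -3 + sqrt(9006) ≈ 91.900)
j(12) - X = 160*sqrt(12) - (-3 + sqrt(9006)) = 160*(2*sqrt(3)) + (3 - sqrt(9006)) = 320*sqrt(3) + (3 - sqrt(9006)) = 3 - sqrt(9006) + 320*sqrt(3)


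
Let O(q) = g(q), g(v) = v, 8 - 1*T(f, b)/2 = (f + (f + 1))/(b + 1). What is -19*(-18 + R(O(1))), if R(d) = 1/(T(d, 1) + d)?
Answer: 4769/14 ≈ 340.64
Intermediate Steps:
T(f, b) = 16 - 2*(1 + 2*f)/(1 + b) (T(f, b) = 16 - 2*(f + (f + 1))/(b + 1) = 16 - 2*(f + (1 + f))/(1 + b) = 16 - 2*(1 + 2*f)/(1 + b))
O(q) = q
R(d) = 1/(15 - d) (R(d) = 1/(2*(7 - 2*d + 8*1)/(1 + 1) + d) = 1/(2*(7 - 2*d + 8)/2 + d) = 1/(2*(1/2)*(15 - 2*d) + d) = 1/((15 - 2*d) + d) = 1/(15 - d))
-19*(-18 + R(O(1))) = -19*(-18 + 1/(15 - 1*1)) = -19*(-18 + 1/(15 - 1)) = -19*(-18 + 1/14) = -19*(-251/14) = 4769/14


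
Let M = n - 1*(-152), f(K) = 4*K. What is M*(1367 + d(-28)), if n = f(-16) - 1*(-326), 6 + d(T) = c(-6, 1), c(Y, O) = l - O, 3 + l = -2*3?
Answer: 559314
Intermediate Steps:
l = -9 (l = -3 - 2*3 = -3 - 6 = -9)
c(Y, O) = -9 - O
d(T) = -16 (d(T) = -6 + (-9 - 1*1) = -6 + (-9 - 1) = -6 - 10 = -16)
n = 262 (n = 4*(-16) - 1*(-326) = -64 + 326 = 262)
M = 414 (M = 262 - 1*(-152) = 262 + 152 = 414)
M*(1367 + d(-28)) = 414*(1367 - 16) = 414*1351 = 559314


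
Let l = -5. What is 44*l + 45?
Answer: -175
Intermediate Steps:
44*l + 45 = 44*(-5) + 45 = -220 + 45 = -175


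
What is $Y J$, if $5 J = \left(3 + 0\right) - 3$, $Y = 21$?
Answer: $0$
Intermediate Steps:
$J = 0$ ($J = \frac{\left(3 + 0\right) - 3}{5} = \frac{3 - 3}{5} = \frac{1}{5} \cdot 0 = 0$)
$Y J = 21 \cdot 0 = 0$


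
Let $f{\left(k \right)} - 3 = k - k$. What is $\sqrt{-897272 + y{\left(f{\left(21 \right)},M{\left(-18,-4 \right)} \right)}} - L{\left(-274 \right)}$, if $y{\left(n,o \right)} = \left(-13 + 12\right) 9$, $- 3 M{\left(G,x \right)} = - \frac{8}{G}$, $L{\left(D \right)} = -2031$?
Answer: $2031 + i \sqrt{897281} \approx 2031.0 + 947.25 i$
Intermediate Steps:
$f{\left(k \right)} = 3$ ($f{\left(k \right)} = 3 + \left(k - k\right) = 3 + 0 = 3$)
$M{\left(G,x \right)} = \frac{8}{3 G}$ ($M{\left(G,x \right)} = - \frac{\left(-8\right) \frac{1}{G}}{3} = \frac{8}{3 G}$)
$y{\left(n,o \right)} = -9$ ($y{\left(n,o \right)} = \left(-1\right) 9 = -9$)
$\sqrt{-897272 + y{\left(f{\left(21 \right)},M{\left(-18,-4 \right)} \right)}} - L{\left(-274 \right)} = \sqrt{-897272 - 9} - -2031 = \sqrt{-897281} + 2031 = i \sqrt{897281} + 2031 = 2031 + i \sqrt{897281}$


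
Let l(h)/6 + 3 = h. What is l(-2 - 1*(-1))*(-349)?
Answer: 8376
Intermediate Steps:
l(h) = -18 + 6*h
l(-2 - 1*(-1))*(-349) = (-18 + 6*(-2 - 1*(-1)))*(-349) = (-18 + 6*(-2 + 1))*(-349) = (-18 + 6*(-1))*(-349) = (-18 - 6)*(-349) = -24*(-349) = 8376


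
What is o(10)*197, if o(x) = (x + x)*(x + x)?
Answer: 78800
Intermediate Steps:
o(x) = 4*x**2 (o(x) = (2*x)*(2*x) = 4*x**2)
o(10)*197 = (4*10**2)*197 = (4*100)*197 = 400*197 = 78800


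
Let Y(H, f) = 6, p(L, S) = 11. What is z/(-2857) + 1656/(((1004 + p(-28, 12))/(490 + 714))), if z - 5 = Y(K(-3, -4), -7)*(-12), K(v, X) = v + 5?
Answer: 813774739/414265 ≈ 1964.4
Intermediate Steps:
K(v, X) = 5 + v
z = -67 (z = 5 + 6*(-12) = 5 - 72 = -67)
z/(-2857) + 1656/(((1004 + p(-28, 12))/(490 + 714))) = -67/(-2857) + 1656/(((1004 + 11)/(490 + 714))) = -67*(-1/2857) + 1656/((1015/1204)) = 67/2857 + 1656/((1015*(1/1204))) = 67/2857 + 1656/(145/172) = 67/2857 + 1656*(172/145) = 67/2857 + 284832/145 = 813774739/414265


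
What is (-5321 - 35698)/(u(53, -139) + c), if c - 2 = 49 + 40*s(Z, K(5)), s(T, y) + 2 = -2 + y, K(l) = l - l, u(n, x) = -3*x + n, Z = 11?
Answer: -41019/361 ≈ -113.63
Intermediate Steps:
u(n, x) = n - 3*x
K(l) = 0
s(T, y) = -4 + y (s(T, y) = -2 + (-2 + y) = -4 + y)
c = -109 (c = 2 + (49 + 40*(-4 + 0)) = 2 + (49 + 40*(-4)) = 2 + (49 - 160) = 2 - 111 = -109)
(-5321 - 35698)/(u(53, -139) + c) = (-5321 - 35698)/((53 - 3*(-139)) - 109) = -41019/((53 + 417) - 109) = -41019/(470 - 109) = -41019/361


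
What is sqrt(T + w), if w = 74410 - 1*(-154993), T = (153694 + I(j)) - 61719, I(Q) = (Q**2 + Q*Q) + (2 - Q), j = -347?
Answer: 9*sqrt(6945) ≈ 750.03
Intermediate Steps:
I(Q) = 2 - Q + 2*Q**2 (I(Q) = (Q**2 + Q**2) + (2 - Q) = 2*Q**2 + (2 - Q) = 2 - Q + 2*Q**2)
T = 333142 (T = (153694 + (2 - 1*(-347) + 2*(-347)**2)) - 61719 = (153694 + (2 + 347 + 2*120409)) - 61719 = (153694 + (2 + 347 + 240818)) - 61719 = (153694 + 241167) - 61719 = 394861 - 61719 = 333142)
w = 229403 (w = 74410 + 154993 = 229403)
sqrt(T + w) = sqrt(333142 + 229403) = sqrt(562545) = 9*sqrt(6945)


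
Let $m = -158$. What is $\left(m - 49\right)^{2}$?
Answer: $42849$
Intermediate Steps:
$\left(m - 49\right)^{2} = \left(-158 - 49\right)^{2} = \left(-207\right)^{2} = 42849$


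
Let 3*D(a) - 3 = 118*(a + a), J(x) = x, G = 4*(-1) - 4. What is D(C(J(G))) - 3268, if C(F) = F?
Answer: -11689/3 ≈ -3896.3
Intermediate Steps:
G = -8 (G = -4 - 4 = -8)
D(a) = 1 + 236*a/3 (D(a) = 1 + (118*(a + a))/3 = 1 + (118*(2*a))/3 = 1 + (236*a)/3 = 1 + 236*a/3)
D(C(J(G))) - 3268 = (1 + (236/3)*(-8)) - 3268 = (1 - 1888/3) - 3268 = -1885/3 - 3268 = -11689/3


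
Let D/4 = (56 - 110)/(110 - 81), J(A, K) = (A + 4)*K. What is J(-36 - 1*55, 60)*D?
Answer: 38880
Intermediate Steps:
J(A, K) = K*(4 + A) (J(A, K) = (4 + A)*K = K*(4 + A))
D = -216/29 (D = 4*((56 - 110)/(110 - 81)) = 4*(-54/29) = -216/29 ≈ -7.4483)
J(-36 - 1*55, 60)*D = (60*(4 + (-36 - 1*55)))*(-216/29) = (60*(4 + (-36 - 55)))*(-216/29) = (60*(4 - 91))*(-216/29) = (60*(-87))*(-216/29) = -5220*(-216/29) = 38880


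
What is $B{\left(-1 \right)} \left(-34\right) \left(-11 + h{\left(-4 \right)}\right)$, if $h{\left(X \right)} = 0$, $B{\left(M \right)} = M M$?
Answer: $374$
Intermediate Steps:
$B{\left(M \right)} = M^{2}$
$B{\left(-1 \right)} \left(-34\right) \left(-11 + h{\left(-4 \right)}\right) = \left(-1\right)^{2} \left(-34\right) \left(-11 + 0\right) = 1 \left(-34\right) \left(-11\right) = \left(-34\right) \left(-11\right) = 374$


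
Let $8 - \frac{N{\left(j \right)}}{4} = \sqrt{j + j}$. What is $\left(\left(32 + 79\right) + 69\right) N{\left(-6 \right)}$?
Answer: $5760 - 1440 i \sqrt{3} \approx 5760.0 - 2494.2 i$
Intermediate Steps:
$N{\left(j \right)} = 32 - 4 \sqrt{2} \sqrt{j}$ ($N{\left(j \right)} = 32 - 4 \sqrt{j + j} = 32 - 4 \sqrt{2 j} = 32 - 4 \sqrt{2} \sqrt{j}$)
$\left(\left(32 + 79\right) + 69\right) N{\left(-6 \right)} = \left(\left(32 + 79\right) + 69\right) \left(32 - 4 \sqrt{2} \sqrt{-6}\right) = \left(111 + 69\right) \left(32 - 4 \sqrt{2} i \sqrt{6}\right) = 180 \left(32 - 8 i \sqrt{3}\right) = 5760 - 1440 i \sqrt{3}$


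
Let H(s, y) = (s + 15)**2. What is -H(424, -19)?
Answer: -192721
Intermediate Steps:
H(s, y) = (15 + s)**2
-H(424, -19) = -(15 + 424)**2 = -1*439**2 = -1*192721 = -192721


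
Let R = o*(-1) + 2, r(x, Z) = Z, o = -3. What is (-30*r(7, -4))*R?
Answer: 600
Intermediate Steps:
R = 5 (R = -3*(-1) + 2 = 3 + 2 = 5)
(-30*r(7, -4))*R = -30*(-4)*5 = 120*5 = 600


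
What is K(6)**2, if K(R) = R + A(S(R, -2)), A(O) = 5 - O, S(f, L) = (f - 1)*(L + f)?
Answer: 81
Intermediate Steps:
S(f, L) = (-1 + f)*(L + f)
K(R) = 3 - R**2 + 4*R (K(R) = R + (5 - (R**2 - 1*(-2) - R - 2*R)) = R + (5 - (R**2 + 2 - R - 2*R)) = R + (5 - (2 + R**2 - 3*R)) = R + (5 + (-2 - R**2 + 3*R)) = R + (3 - R**2 + 3*R) = 3 - R**2 + 4*R)
K(6)**2 = (3 - 1*6**2 + 4*6)**2 = (3 - 1*36 + 24)**2 = (3 - 36 + 24)**2 = (-9)**2 = 81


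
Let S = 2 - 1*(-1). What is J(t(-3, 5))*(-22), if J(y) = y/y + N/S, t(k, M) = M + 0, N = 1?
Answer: -88/3 ≈ -29.333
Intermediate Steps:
S = 3 (S = 2 + 1 = 3)
t(k, M) = M
J(y) = 4/3 (J(y) = y/y + 1/3 = 1 + 1*(⅓) = 1 + ⅓ = 4/3)
J(t(-3, 5))*(-22) = (4/3)*(-22) = -88/3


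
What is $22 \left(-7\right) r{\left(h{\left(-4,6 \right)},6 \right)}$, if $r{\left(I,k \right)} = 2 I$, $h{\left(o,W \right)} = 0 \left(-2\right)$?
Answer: $0$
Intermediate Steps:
$h{\left(o,W \right)} = 0$
$22 \left(-7\right) r{\left(h{\left(-4,6 \right)},6 \right)} = 22 \left(-7\right) 2 \cdot 0 = \left(-154\right) 0 = 0$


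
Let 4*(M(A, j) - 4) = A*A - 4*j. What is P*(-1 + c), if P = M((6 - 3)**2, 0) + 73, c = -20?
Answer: -8169/4 ≈ -2042.3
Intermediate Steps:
M(A, j) = 4 - j + A**2/4 (M(A, j) = 4 + (A*A - 4*j)/4 = 4 + (A**2 - 4*j)/4 = 4 + (-j + A**2/4) = 4 - j + A**2/4)
P = 389/4 (P = (4 - 1*0 + ((6 - 3)**2)**2/4) + 73 = (4 + 0 + (3**2)**2/4) + 73 = (4 + 0 + (1/4)*9**2) + 73 = (4 + 0 + (1/4)*81) + 73 = (4 + 0 + 81/4) + 73 = 97/4 + 73 = 389/4 ≈ 97.250)
P*(-1 + c) = 389*(-1 - 20)/4 = (389/4)*(-21) = -8169/4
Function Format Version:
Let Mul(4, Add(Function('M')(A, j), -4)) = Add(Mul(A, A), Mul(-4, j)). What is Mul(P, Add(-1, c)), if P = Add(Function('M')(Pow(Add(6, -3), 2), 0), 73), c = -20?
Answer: Rational(-8169, 4) ≈ -2042.3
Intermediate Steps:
Function('M')(A, j) = Add(4, Mul(-1, j), Mul(Rational(1, 4), Pow(A, 2))) (Function('M')(A, j) = Add(4, Mul(Rational(1, 4), Add(Mul(A, A), Mul(-4, j)))) = Add(4, Mul(Rational(1, 4), Add(Pow(A, 2), Mul(-4, j)))) = Add(4, Add(Mul(-1, j), Mul(Rational(1, 4), Pow(A, 2)))) = Add(4, Mul(-1, j), Mul(Rational(1, 4), Pow(A, 2))))
P = Rational(389, 4) (P = Add(Add(4, Mul(-1, 0), Mul(Rational(1, 4), Pow(Pow(Add(6, -3), 2), 2))), 73) = Add(Add(4, 0, Mul(Rational(1, 4), Pow(Pow(3, 2), 2))), 73) = Add(Add(4, 0, Mul(Rational(1, 4), Pow(9, 2))), 73) = Add(Add(4, 0, Mul(Rational(1, 4), 81)), 73) = Add(Add(4, 0, Rational(81, 4)), 73) = Add(Rational(97, 4), 73) = Rational(389, 4) ≈ 97.250)
Mul(P, Add(-1, c)) = Mul(Rational(389, 4), Add(-1, -20)) = Mul(Rational(389, 4), -21) = Rational(-8169, 4)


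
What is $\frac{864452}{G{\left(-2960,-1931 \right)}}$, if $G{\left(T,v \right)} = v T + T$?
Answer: $\frac{216113}{1428200} \approx 0.15132$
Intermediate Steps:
$G{\left(T,v \right)} = T + T v$ ($G{\left(T,v \right)} = T v + T = T + T v$)
$\frac{864452}{G{\left(-2960,-1931 \right)}} = \frac{864452}{\left(-2960\right) \left(1 - 1931\right)} = \frac{864452}{\left(-2960\right) \left(-1930\right)} = \frac{864452}{5712800} = 864452 \cdot \frac{1}{5712800} = \frac{216113}{1428200}$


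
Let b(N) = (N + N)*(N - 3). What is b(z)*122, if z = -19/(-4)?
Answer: 8113/4 ≈ 2028.3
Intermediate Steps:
z = 19/4 (z = -19*(-¼) = 19/4 ≈ 4.7500)
b(N) = 2*N*(-3 + N) (b(N) = (2*N)*(-3 + N) = 2*N*(-3 + N))
b(z)*122 = (2*(19/4)*(-3 + 19/4))*122 = (2*(19/4)*(7/4))*122 = (133/8)*122 = 8113/4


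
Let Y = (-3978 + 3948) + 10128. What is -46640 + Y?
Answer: -36542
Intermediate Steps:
Y = 10098 (Y = -30 + 10128 = 10098)
-46640 + Y = -46640 + 10098 = -36542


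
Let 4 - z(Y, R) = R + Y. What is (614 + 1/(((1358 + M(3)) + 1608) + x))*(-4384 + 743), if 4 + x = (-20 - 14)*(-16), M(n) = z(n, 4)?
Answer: -7831219363/3503 ≈ -2.2356e+6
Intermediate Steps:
z(Y, R) = 4 - R - Y (z(Y, R) = 4 - (R + Y) = 4 + (-R - Y) = 4 - R - Y)
M(n) = -n (M(n) = 4 - 1*4 - n = 4 - 4 - n = -n)
x = 540 (x = -4 + (-20 - 14)*(-16) = -4 - 34*(-16) = -4 + 544 = 540)
(614 + 1/(((1358 + M(3)) + 1608) + x))*(-4384 + 743) = (614 + 1/(((1358 - 1*3) + 1608) + 540))*(-4384 + 743) = (614 + 1/(((1358 - 3) + 1608) + 540))*(-3641) = (614 + 1/((1355 + 1608) + 540))*(-3641) = (614 + 1/(2963 + 540))*(-3641) = (614 + 1/3503)*(-3641) = (2150843/3503)*(-3641) = -7831219363/3503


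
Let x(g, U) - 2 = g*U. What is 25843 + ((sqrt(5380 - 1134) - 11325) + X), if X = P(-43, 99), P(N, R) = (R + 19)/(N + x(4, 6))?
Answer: 246688/17 + sqrt(4246) ≈ 14576.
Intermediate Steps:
x(g, U) = 2 + U*g (x(g, U) = 2 + g*U = 2 + U*g)
P(N, R) = (19 + R)/(26 + N) (P(N, R) = (R + 19)/(N + (2 + 6*4)) = (19 + R)/(N + (2 + 24)) = (19 + R)/(N + 26) = (19 + R)/(26 + N))
X = -118/17 (X = (19 + 99)/(26 - 43) = 118/(-17) = -1/17*118 = -118/17 ≈ -6.9412)
25843 + ((sqrt(5380 - 1134) - 11325) + X) = 25843 + ((sqrt(5380 - 1134) - 11325) - 118/17) = 25843 + ((sqrt(4246) - 11325) - 118/17) = 25843 + ((-11325 + sqrt(4246)) - 118/17) = 25843 + (-192643/17 + sqrt(4246)) = 246688/17 + sqrt(4246)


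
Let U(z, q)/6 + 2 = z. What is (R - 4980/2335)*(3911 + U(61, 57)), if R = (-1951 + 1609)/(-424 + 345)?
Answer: 345592950/36893 ≈ 9367.4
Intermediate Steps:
U(z, q) = -12 + 6*z
R = 342/79 (R = -342/(-79) = -342*(-1/79) = 342/79 ≈ 4.3291)
(R - 4980/2335)*(3911 + U(61, 57)) = (342/79 - 4980/2335)*(3911 + (-12 + 6*61)) = (342/79 - 4980*1/2335)*(3911 + (-12 + 366)) = (342/79 - 996/467)*(3911 + 354) = (81030/36893)*4265 = 345592950/36893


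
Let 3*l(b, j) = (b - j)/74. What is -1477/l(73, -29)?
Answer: -54649/17 ≈ -3214.6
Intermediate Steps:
l(b, j) = -j/222 + b/222 (l(b, j) = ((b - j)/74)/3 = ((b - j)*(1/74))/3 = (-j/74 + b/74)/3 = -j/222 + b/222)
-1477/l(73, -29) = -1477/(-1/222*(-29) + (1/222)*73) = -1477/(29/222 + 73/222) = -1477/17/37 = -1477*37/17 = -54649/17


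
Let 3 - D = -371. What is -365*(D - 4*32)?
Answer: -89790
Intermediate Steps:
D = 374 (D = 3 - 1*(-371) = 3 + 371 = 374)
-365*(D - 4*32) = -365*(374 - 4*32) = -365*(374 - 128) = -365*246 = -89790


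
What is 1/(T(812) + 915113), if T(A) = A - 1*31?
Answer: 1/915894 ≈ 1.0918e-6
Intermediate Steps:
T(A) = -31 + A (T(A) = A - 31 = -31 + A)
1/(T(812) + 915113) = 1/((-31 + 812) + 915113) = 1/(781 + 915113) = 1/915894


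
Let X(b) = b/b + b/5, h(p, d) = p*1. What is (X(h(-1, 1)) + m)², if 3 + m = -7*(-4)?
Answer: 16641/25 ≈ 665.64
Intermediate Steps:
h(p, d) = p
m = 25 (m = -3 - 7*(-4) = -3 + 28 = 25)
X(b) = 1 + b/5 (X(b) = 1 + b*(⅕) = 1 + b/5)
(X(h(-1, 1)) + m)² = ((1 + (⅕)*(-1)) + 25)² = ((1 - ⅕) + 25)² = (⅘ + 25)² = (129/5)² = 16641/25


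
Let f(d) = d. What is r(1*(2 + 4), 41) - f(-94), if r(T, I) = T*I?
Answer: 340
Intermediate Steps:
r(T, I) = I*T
r(1*(2 + 4), 41) - f(-94) = 41*(1*(2 + 4)) - 1*(-94) = 41*(1*6) + 94 = 41*6 + 94 = 246 + 94 = 340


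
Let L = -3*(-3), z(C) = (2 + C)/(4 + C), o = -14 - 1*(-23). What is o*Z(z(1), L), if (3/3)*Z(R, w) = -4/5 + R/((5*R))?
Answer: -27/5 ≈ -5.4000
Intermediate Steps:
o = 9 (o = -14 + 23 = 9)
z(C) = (2 + C)/(4 + C)
L = 9
Z(R, w) = -3/5 (Z(R, w) = -4/5 + R/((5*R)) = -4*1/5 + R*(1/(5*R)) = -4/5 + 1/5 = -3/5)
o*Z(z(1), L) = 9*(-3/5) = -27/5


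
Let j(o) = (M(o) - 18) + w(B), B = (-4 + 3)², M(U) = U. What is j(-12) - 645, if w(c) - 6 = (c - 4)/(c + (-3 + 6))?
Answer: -2679/4 ≈ -669.75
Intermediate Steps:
B = 1 (B = (-1)² = 1)
w(c) = 6 + (-4 + c)/(3 + c) (w(c) = 6 + (c - 4)/(c + (-3 + 6)) = 6 + (-4 + c)/(c + 3) = 6 + (-4 + c)/(3 + c))
j(o) = -51/4 + o (j(o) = (o - 18) + 7*(2 + 1)/(3 + 1) = (-18 + o) + 7*3/4 = (-18 + o) + 7*(¼)*3 = (-18 + o) + 21/4 = -51/4 + o)
j(-12) - 645 = (-51/4 - 12) - 645 = -99/4 - 645 = -2679/4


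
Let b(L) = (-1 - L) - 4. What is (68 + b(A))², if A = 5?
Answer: 3364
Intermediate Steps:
b(L) = -5 - L
(68 + b(A))² = (68 + (-5 - 1*5))² = (68 + (-5 - 5))² = (68 - 10)² = 58² = 3364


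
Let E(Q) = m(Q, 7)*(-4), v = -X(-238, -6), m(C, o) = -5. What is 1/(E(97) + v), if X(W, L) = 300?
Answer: -1/280 ≈ -0.0035714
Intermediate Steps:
v = -300 (v = -1*300 = -300)
E(Q) = 20 (E(Q) = -5*(-4) = 20)
1/(E(97) + v) = 1/(20 - 300) = 1/(-280) = -1/280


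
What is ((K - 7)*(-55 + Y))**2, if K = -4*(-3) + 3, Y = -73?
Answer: 1048576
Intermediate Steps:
K = 15 (K = 12 + 3 = 15)
((K - 7)*(-55 + Y))**2 = ((15 - 7)*(-55 - 73))**2 = (8*(-128))**2 = (-1024)**2 = 1048576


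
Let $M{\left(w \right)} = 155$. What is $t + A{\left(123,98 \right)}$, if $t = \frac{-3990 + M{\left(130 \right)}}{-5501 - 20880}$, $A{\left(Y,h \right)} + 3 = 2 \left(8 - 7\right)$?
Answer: $- \frac{22546}{26381} \approx -0.85463$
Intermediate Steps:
$A{\left(Y,h \right)} = -1$ ($A{\left(Y,h \right)} = -3 + 2 \left(8 - 7\right) = -3 + 2 \cdot 1 = -3 + 2 = -1$)
$t = \frac{3835}{26381}$ ($t = \frac{-3990 + 155}{-5501 - 20880} = - \frac{3835}{-26381} = \left(-3835\right) \left(- \frac{1}{26381}\right) = \frac{3835}{26381} \approx 0.14537$)
$t + A{\left(123,98 \right)} = \frac{3835}{26381} - 1 = - \frac{22546}{26381}$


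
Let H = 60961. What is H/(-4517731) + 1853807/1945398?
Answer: 8256407944439/8788784851938 ≈ 0.93943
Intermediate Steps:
H/(-4517731) + 1853807/1945398 = 60961/(-4517731) + 1853807/1945398 = 60961*(-1/4517731) + 1853807*(1/1945398) = -60961/4517731 + 1853807/1945398 = 8256407944439/8788784851938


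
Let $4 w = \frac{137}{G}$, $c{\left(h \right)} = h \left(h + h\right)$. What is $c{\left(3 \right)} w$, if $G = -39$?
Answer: $- \frac{411}{26} \approx -15.808$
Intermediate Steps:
$c{\left(h \right)} = 2 h^{2}$ ($c{\left(h \right)} = h 2 h = 2 h^{2}$)
$w = - \frac{137}{156}$ ($w = \frac{137 \frac{1}{-39}}{4} = \frac{137 \left(- \frac{1}{39}\right)}{4} = \frac{1}{4} \left(- \frac{137}{39}\right) = - \frac{137}{156} \approx -0.87821$)
$c{\left(3 \right)} w = 2 \cdot 3^{2} \left(- \frac{137}{156}\right) = 2 \cdot 9 \left(- \frac{137}{156}\right) = 18 \left(- \frac{137}{156}\right) = - \frac{411}{26}$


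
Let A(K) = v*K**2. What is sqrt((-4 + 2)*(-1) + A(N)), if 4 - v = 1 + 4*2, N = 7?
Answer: 9*I*sqrt(3) ≈ 15.588*I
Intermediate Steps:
v = -5 (v = 4 - (1 + 4*2) = 4 - (1 + 8) = 4 - 1*9 = 4 - 9 = -5)
A(K) = -5*K**2
sqrt((-4 + 2)*(-1) + A(N)) = sqrt((-4 + 2)*(-1) - 5*7**2) = sqrt(-2*(-1) - 5*49) = sqrt(2 - 245) = sqrt(-243) = 9*I*sqrt(3)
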